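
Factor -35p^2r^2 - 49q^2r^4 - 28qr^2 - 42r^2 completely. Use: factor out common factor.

7r^2(-5p^2 - 7q^2r^2 - 4q - 6)

-35p^2r^2 - 49q^2r^4 - 28qr^2 - 42r^2
= 7(-5p^2r^2 - 7q^2r^4 - 4qr^2 - 6r^2)    [factor out 7]
= 7r^2(-5p^2 - 7q^2r^2 - 4q - 6)    [factor out r^2]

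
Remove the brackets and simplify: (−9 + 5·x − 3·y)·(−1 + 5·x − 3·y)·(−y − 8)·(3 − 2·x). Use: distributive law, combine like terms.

−747·y + 1368·x·y − 216 + 1344·x − 655·x²·y − 1400·x² − 306·y² + 294·x·y² + 50·x³·y + 400·x³ − 60·x²·y² − 27·y³ + 18·x·y³

(−9 + 5·x − 3·y)·(−1 + 5·x − 3·y)·(−y − 8)·(3 − 2·x)
= (9 − 45·x + 27·y − 5·x + 25·x² − 15·x·y + 3·y − 15·x·y + 9·y²)·(−y − 8)·(3 − 2·x)    [distributive law]
= (9 − 50·x + 30·y + 25·x² − 30·x·y + 9·y²)·(−y − 8)·(3 − 2·x)    [combine like terms]
= (−9·y − 72 + 50·x·y + 400·x − 30·y² − 240·y − 25·x²·y − 200·x² + 30·x·y² + 240·x·y − 9·y³ − 72·y²)·(3 − 2·x)    [distributive law]
= (−249·y − 72 + 290·x·y + 400·x − 102·y² − 25·x²·y − 200·x² + 30·x·y² − 9·y³)·(3 − 2·x)    [combine like terms]
= −747·y + 498·x·y − 216 + 144·x + 870·x·y − 580·x²·y + 1200·x − 800·x² − 306·y² + 204·x·y² − 75·x²·y + 50·x³·y − 600·x² + 400·x³ + 90·x·y² − 60·x²·y² − 27·y³ + 18·x·y³    [distributive law]
= −747·y + 1368·x·y − 216 + 1344·x − 655·x²·y − 1400·x² − 306·y² + 294·x·y² + 50·x³·y + 400·x³ − 60·x²·y² − 27·y³ + 18·x·y³    [combine like terms]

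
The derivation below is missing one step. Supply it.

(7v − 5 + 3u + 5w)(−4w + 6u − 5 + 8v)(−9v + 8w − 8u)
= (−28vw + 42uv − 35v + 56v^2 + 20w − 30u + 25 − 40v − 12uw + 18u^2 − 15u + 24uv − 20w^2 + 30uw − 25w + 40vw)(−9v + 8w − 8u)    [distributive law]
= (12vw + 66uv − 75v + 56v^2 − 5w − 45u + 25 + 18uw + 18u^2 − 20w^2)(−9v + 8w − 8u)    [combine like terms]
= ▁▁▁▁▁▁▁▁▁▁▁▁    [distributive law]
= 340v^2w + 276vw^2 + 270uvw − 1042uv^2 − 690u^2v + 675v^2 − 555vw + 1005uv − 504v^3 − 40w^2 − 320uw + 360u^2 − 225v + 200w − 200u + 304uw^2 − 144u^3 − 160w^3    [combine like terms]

Applying distributive law to the line above:

−108v^2w + 96vw^2 − 96uvw − 594uv^2 + 528uvw − 528u^2v + 675v^2 − 600vw + 600uv − 504v^3 + 448v^2w − 448uv^2 + 45vw − 40w^2 + 40uw + 405uv − 360uw + 360u^2 − 225v + 200w − 200u − 162uvw + 144uw^2 − 144u^2w − 162u^2v + 144u^2w − 144u^3 + 180vw^2 − 160w^3 + 160uw^2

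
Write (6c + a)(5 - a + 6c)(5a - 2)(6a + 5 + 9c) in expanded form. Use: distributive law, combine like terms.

1143a²c + 300ac + 1818ac² - 300c - 900c² + 1080a²c² + 1620ac³ - 648c³ + 137a³ + 75a² - 50a - 30a⁴ - 45a³c

(6c + a)(5 - a + 6c)(5a - 2)(6a + 5 + 9c)
= (30c - 6ac + 36c² + 5a - a² + 6ac)(5a - 2)(6a + 5 + 9c)    [distributive law]
= (30c + 36c² + 5a - a²)(5a - 2)(6a + 5 + 9c)    [combine like terms]
= (150ac - 60c + 180ac² - 72c² + 25a² - 10a - 5a³ + 2a²)(6a + 5 + 9c)    [distributive law]
= (150ac - 60c + 180ac² - 72c² + 27a² - 10a - 5a³)(6a + 5 + 9c)    [combine like terms]
= 900a²c + 750ac + 1350ac² - 360ac - 300c - 540c² + 1080a²c² + 900ac² + 1620ac³ - 432ac² - 360c² - 648c³ + 162a³ + 135a² + 243a²c - 60a² - 50a - 90ac - 30a⁴ - 25a³ - 45a³c    [distributive law]
= 1143a²c + 300ac + 1818ac² - 300c - 900c² + 1080a²c² + 1620ac³ - 648c³ + 137a³ + 75a² - 50a - 30a⁴ - 45a³c    [combine like terms]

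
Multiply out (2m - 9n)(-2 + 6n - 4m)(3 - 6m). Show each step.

-12m + 36mn - 288m^2n + 48m^3 + 54n - 162n^2 + 324mn^2

(2m - 9n)(-2 + 6n - 4m)(3 - 6m)
= (-4m + 12mn - 8m^2 + 18n - 54n^2 + 36mn)(3 - 6m)    [distributive law]
= (-4m + 48mn - 8m^2 + 18n - 54n^2)(3 - 6m)    [combine like terms]
= -12m + 24m^2 + 144mn - 288m^2n - 24m^2 + 48m^3 + 54n - 108mn - 162n^2 + 324mn^2    [distributive law]
= -12m + 36mn - 288m^2n + 48m^3 + 54n - 162n^2 + 324mn^2    [combine like terms]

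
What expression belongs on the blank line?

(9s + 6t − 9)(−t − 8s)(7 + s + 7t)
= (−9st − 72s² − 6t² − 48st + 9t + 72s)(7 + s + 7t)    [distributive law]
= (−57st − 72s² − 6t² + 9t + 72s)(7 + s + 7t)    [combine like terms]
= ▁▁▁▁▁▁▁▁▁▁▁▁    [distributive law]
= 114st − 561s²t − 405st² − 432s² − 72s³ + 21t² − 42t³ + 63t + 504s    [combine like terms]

After distributive law, the bracketed line is:

−399st − 57s²t − 399st² − 504s² − 72s³ − 504s²t − 42t² − 6st² − 42t³ + 63t + 9st + 63t² + 504s + 72s² + 504st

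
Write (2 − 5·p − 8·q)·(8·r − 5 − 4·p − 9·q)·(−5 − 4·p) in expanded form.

−80·r + 136·p·r + 50 − 45·p − 168·p^2 − 110·q − 473·p·q + 160·p^2·r − 80·p^3 − 308·p^2·q + 320·q·r + 256·p·q·r − 360·q^2 − 288·p·q^2

(2 − 5·p − 8·q)·(8·r − 5 − 4·p − 9·q)·(−5 − 4·p)
= (16·r − 10 − 8·p − 18·q − 40·p·r + 25·p + 20·p^2 + 45·p·q − 64·q·r + 40·q + 32·p·q + 72·q^2)·(−5 − 4·p)    [distributive law]
= (16·r − 10 + 17·p + 22·q − 40·p·r + 20·p^2 + 77·p·q − 64·q·r + 72·q^2)·(−5 − 4·p)    [combine like terms]
= −80·r − 64·p·r + 50 + 40·p − 85·p − 68·p^2 − 110·q − 88·p·q + 200·p·r + 160·p^2·r − 100·p^2 − 80·p^3 − 385·p·q − 308·p^2·q + 320·q·r + 256·p·q·r − 360·q^2 − 288·p·q^2    [distributive law]
= −80·r + 136·p·r + 50 − 45·p − 168·p^2 − 110·q − 473·p·q + 160·p^2·r − 80·p^3 − 308·p^2·q + 320·q·r + 256·p·q·r − 360·q^2 − 288·p·q^2    [combine like terms]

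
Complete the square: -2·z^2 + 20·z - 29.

-2(z - 5)^2 + 21

-2·z^2 + 20·z - 29
= -2(z^2 - 10·z) - 29    [factor out -2 from the z-terms]
= -2(z^2 - 10·z + 25 - 25) - 29    [add and subtract 25 inside the bracket]
= -2(z - 5)^2 + 50 - 29    [perfect-square identity]
= -2(z - 5)^2 + 21    [combine constants]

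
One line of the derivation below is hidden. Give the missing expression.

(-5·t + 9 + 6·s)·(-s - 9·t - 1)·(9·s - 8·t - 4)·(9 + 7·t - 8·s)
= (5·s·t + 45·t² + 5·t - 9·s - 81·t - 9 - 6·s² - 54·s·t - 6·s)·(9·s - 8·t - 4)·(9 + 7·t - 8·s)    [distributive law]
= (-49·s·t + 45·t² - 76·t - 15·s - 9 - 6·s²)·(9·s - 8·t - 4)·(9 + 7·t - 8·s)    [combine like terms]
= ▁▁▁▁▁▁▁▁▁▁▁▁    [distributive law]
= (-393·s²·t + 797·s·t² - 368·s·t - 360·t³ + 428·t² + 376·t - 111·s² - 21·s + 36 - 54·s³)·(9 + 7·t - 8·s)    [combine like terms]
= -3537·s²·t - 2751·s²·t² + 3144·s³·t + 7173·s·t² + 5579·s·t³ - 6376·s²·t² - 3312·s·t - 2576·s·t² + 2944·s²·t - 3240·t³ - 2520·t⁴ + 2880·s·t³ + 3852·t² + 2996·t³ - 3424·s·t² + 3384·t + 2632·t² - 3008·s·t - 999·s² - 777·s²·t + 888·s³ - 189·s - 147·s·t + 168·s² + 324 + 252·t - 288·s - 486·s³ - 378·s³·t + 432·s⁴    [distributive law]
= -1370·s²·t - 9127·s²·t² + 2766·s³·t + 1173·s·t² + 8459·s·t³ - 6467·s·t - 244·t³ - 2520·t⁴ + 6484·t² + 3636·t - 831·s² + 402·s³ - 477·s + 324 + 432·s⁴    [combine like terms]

After distributive law, the bracketed line is:

(-441·s²·t + 392·s·t² + 196·s·t + 405·s·t² - 360·t³ - 180·t² - 684·s·t + 608·t² + 304·t - 135·s² + 120·s·t + 60·s - 81·s + 72·t + 36 - 54·s³ + 48·s²·t + 24·s²)·(9 + 7·t - 8·s)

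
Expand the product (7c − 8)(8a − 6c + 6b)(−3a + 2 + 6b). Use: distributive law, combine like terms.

−168a^2c − 32ac + 210abc + 126ac^2 − 84c^2 − 252bc^2 + 372bc + 252b^2c + 192a^2 − 128a − 240ab + 96c − 96b − 288b^2

(7c − 8)(8a − 6c + 6b)(−3a + 2 + 6b)
= (56ac − 42c^2 + 42bc − 64a + 48c − 48b)(−3a + 2 + 6b)    [distributive law]
= −168a^2c + 112ac + 336abc + 126ac^2 − 84c^2 − 252bc^2 − 126abc + 84bc + 252b^2c + 192a^2 − 128a − 384ab − 144ac + 96c + 288bc + 144ab − 96b − 288b^2    [distributive law]
= −168a^2c − 32ac + 210abc + 126ac^2 − 84c^2 − 252bc^2 + 372bc + 252b^2c + 192a^2 − 128a − 240ab + 96c − 96b − 288b^2    [combine like terms]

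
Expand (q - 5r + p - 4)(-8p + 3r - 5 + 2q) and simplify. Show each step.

(q - 5r + p - 4)(-8p + 3r - 5 + 2q)
= -8pq + 3qr - 5q + 2q^2 + 40pr - 15r^2 + 25r - 10qr - 8p^2 + 3pr - 5p + 2pq + 32p - 12r + 20 - 8q    [distributive law]
= -6pq - 7qr - 13q + 2q^2 + 43pr - 15r^2 + 13r - 8p^2 + 27p + 20    [combine like terms]

-6pq - 7qr - 13q + 2q^2 + 43pr - 15r^2 + 13r - 8p^2 + 27p + 20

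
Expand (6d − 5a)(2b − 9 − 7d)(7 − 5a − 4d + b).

30bd + 15abd − 90bd² + 12b²d − 378d + 335ad − 78d² + 70ad² + 168d³ − 25ab + 50a²b − 10ab² + 315a − 225a² − 175a²d

(6d − 5a)(2b − 9 − 7d)(7 − 5a − 4d + b)
= (12bd − 54d − 42d² − 10ab + 45a + 35ad)(7 − 5a − 4d + b)    [distributive law]
= 84bd − 60abd − 48bd² + 12b²d − 378d + 270ad + 216d² − 54bd − 294d² + 210ad² + 168d³ − 42bd² − 70ab + 50a²b + 40abd − 10ab² + 315a − 225a² − 180ad + 45ab + 245ad − 175a²d − 140ad² + 35abd    [distributive law]
= 30bd + 15abd − 90bd² + 12b²d − 378d + 335ad − 78d² + 70ad² + 168d³ − 25ab + 50a²b − 10ab² + 315a − 225a² − 175a²d    [combine like terms]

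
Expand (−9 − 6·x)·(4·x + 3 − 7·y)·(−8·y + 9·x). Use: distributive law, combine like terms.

(−9 − 6·x)·(4·x + 3 − 7·y)·(−8·y + 9·x)
= (−36·x − 27 + 63·y − 24·x^2 − 18·x + 42·x·y)·(−8·y + 9·x)    [distributive law]
= (−54·x − 27 + 63·y − 24·x^2 + 42·x·y)·(−8·y + 9·x)    [combine like terms]
= 432·x·y − 486·x^2 + 216·y − 243·x − 504·y^2 + 567·x·y + 192·x^2·y − 216·x^3 − 336·x·y^2 + 378·x^2·y    [distributive law]
= 999·x·y − 486·x^2 + 216·y − 243·x − 504·y^2 + 570·x^2·y − 216·x^3 − 336·x·y^2    [combine like terms]

999·x·y − 486·x^2 + 216·y − 243·x − 504·y^2 + 570·x^2·y − 216·x^3 − 336·x·y^2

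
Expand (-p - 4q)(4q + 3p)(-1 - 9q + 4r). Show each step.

16pq + 144pq^2 - 64pqr + 3p^2 + 27p^2q - 12p^2r + 16q^2 + 144q^3 - 64q^2r

(-p - 4q)(4q + 3p)(-1 - 9q + 4r)
= (-4pq - 3p^2 - 16q^2 - 12pq)(-1 - 9q + 4r)    [distributive law]
= (-16pq - 3p^2 - 16q^2)(-1 - 9q + 4r)    [combine like terms]
= 16pq + 144pq^2 - 64pqr + 3p^2 + 27p^2q - 12p^2r + 16q^2 + 144q^3 - 64q^2r    [distributive law]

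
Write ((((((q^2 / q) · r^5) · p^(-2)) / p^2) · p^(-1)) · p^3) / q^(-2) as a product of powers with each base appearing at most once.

((((((q^2 / q) · r^5) · p^(-2)) / p^2) · p^(-1)) · p^3) / q^(-2)
= (((((q · r^5) · p^(-2)) / p^2) · p^(-1)) · p^3) / q^(-2)    [quotient of powers]
= p^(-2)q^3r^5    [quotient of powers; product of powers]

p^(-2)q^3r^5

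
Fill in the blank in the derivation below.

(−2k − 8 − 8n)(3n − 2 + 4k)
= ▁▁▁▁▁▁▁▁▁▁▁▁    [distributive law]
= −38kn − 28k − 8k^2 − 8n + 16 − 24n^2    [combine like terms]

By distributive law:

−6kn + 4k − 8k^2 − 24n + 16 − 32k − 24n^2 + 16n − 32kn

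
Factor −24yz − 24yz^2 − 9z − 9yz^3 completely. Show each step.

3z(−8y − 8yz − 3 − 3yz^2)

−24yz − 24yz^2 − 9z − 9yz^3
= 3(−8yz − 8yz^2 − 3z − 3yz^3)    [factor out 3]
= 3z(−8y − 8yz − 3 − 3yz^2)    [factor out z]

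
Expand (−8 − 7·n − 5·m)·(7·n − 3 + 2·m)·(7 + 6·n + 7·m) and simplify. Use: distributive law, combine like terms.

−101·n − 553·n² − 594·m·n + 168 + 161·m − 77·m² − 294·n³ − 637·m·n² − 403·m²·n − 70·m³

(−8 − 7·n − 5·m)·(7·n − 3 + 2·m)·(7 + 6·n + 7·m)
= (−56·n + 24 − 16·m − 49·n² + 21·n − 14·m·n − 35·m·n + 15·m − 10·m²)·(7 + 6·n + 7·m)    [distributive law]
= (−35·n + 24 − m − 49·n² − 49·m·n − 10·m²)·(7 + 6·n + 7·m)    [combine like terms]
= −245·n − 210·n² − 245·m·n + 168 + 144·n + 168·m − 7·m − 6·m·n − 7·m² − 343·n² − 294·n³ − 343·m·n² − 343·m·n − 294·m·n² − 343·m²·n − 70·m² − 60·m²·n − 70·m³    [distributive law]
= −101·n − 553·n² − 594·m·n + 168 + 161·m − 77·m² − 294·n³ − 637·m·n² − 403·m²·n − 70·m³    [combine like terms]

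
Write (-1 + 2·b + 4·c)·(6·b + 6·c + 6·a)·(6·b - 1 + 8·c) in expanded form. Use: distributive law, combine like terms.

(-1 + 2·b + 4·c)·(6·b + 6·c + 6·a)·(6·b - 1 + 8·c)
= (-6·b - 6·c - 6·a + 12·b^2 + 12·b·c + 12·a·b + 24·b·c + 24·c^2 + 24·a·c)·(6·b - 1 + 8·c)    [distributive law]
= (-6·b - 6·c - 6·a + 12·b^2 + 36·b·c + 12·a·b + 24·c^2 + 24·a·c)·(6·b - 1 + 8·c)    [combine like terms]
= -36·b^2 + 6·b - 48·b·c - 36·b·c + 6·c - 48·c^2 - 36·a·b + 6·a - 48·a·c + 72·b^3 - 12·b^2 + 96·b^2·c + 216·b^2·c - 36·b·c + 288·b·c^2 + 72·a·b^2 - 12·a·b + 96·a·b·c + 144·b·c^2 - 24·c^2 + 192·c^3 + 144·a·b·c - 24·a·c + 192·a·c^2    [distributive law]
= -48·b^2 + 6·b - 120·b·c + 6·c - 72·c^2 - 48·a·b + 6·a - 72·a·c + 72·b^3 + 312·b^2·c + 432·b·c^2 + 72·a·b^2 + 240·a·b·c + 192·c^3 + 192·a·c^2    [combine like terms]

-48·b^2 + 6·b - 120·b·c + 6·c - 72·c^2 - 48·a·b + 6·a - 72·a·c + 72·b^3 + 312·b^2·c + 432·b·c^2 + 72·a·b^2 + 240·a·b·c + 192·c^3 + 192·a·c^2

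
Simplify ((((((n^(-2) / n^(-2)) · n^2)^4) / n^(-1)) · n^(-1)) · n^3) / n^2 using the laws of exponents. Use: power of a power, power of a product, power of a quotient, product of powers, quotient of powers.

((((((n^(-2) / n^(-2)) · n^2)^4) / n^(-1)) · n^(-1)) · n^3) / n^2
= ((((((n^(-2) / n^(-2))^4) · ((n^2)^4)) / n^(-1)) · n^(-1)) · n^3) / n^2    [power of a product]
= (((((((n^(-2))^4) / ((n^(-2))^4)) · ((n^2)^4)) / n^(-1)) · n^(-1)) · n^3) / n^2    [power of a quotient]
= (((((n^(-8) / ((n^(-2))^4)) · ((n^2)^4)) / n^(-1)) · n^(-1)) · n^3) / n^2    [power of a power]
= (((((n^(-8) / n^(-8)) · ((n^2)^4)) / n^(-1)) · n^(-1)) · n^3) / n^2    [power of a power]
= ((((n^0 · ((n^2)^4)) / n^(-1)) · n^(-1)) · n^3) / n^2    [quotient of powers]
= ((((n^0 · n^8) / n^(-1)) · n^(-1)) · n^3) / n^2    [power of a power]
= (((n^8 / n^(-1)) · n^(-1)) · n^3) / n^2    [product of powers]
= ((n^9 · n^(-1)) · n^3) / n^2    [quotient of powers]
= (n^8 · n^3) / n^2    [product of powers]
= n^11 / n^2    [product of powers]
= n^9    [quotient of powers]

n^9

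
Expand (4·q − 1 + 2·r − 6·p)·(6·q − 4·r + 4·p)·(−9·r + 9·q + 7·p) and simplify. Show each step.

−252·q^2·r + 216·q^3 − 12·p·q^2 − 36·q·r^2 + 440·p·q·r − 356·p^2·q + 90·q·r − 54·q^2 − 78·p·q − 36·r^2 + 64·p·r − 28·p^2 + 72·r^3 − 344·p·r^2 + 440·p^2·r − 168·p^3

(4·q − 1 + 2·r − 6·p)·(6·q − 4·r + 4·p)·(−9·r + 9·q + 7·p)
= (24·q^2 − 16·q·r + 16·p·q − 6·q + 4·r − 4·p + 12·q·r − 8·r^2 + 8·p·r − 36·p·q + 24·p·r − 24·p^2)·(−9·r + 9·q + 7·p)    [distributive law]
= (24·q^2 − 4·q·r − 20·p·q − 6·q + 4·r − 4·p − 8·r^2 + 32·p·r − 24·p^2)·(−9·r + 9·q + 7·p)    [combine like terms]
= −216·q^2·r + 216·q^3 + 168·p·q^2 + 36·q·r^2 − 36·q^2·r − 28·p·q·r + 180·p·q·r − 180·p·q^2 − 140·p^2·q + 54·q·r − 54·q^2 − 42·p·q − 36·r^2 + 36·q·r + 28·p·r + 36·p·r − 36·p·q − 28·p^2 + 72·r^3 − 72·q·r^2 − 56·p·r^2 − 288·p·r^2 + 288·p·q·r + 224·p^2·r + 216·p^2·r − 216·p^2·q − 168·p^3    [distributive law]
= −252·q^2·r + 216·q^3 − 12·p·q^2 − 36·q·r^2 + 440·p·q·r − 356·p^2·q + 90·q·r − 54·q^2 − 78·p·q − 36·r^2 + 64·p·r − 28·p^2 + 72·r^3 − 344·p·r^2 + 440·p^2·r − 168·p^3    [combine like terms]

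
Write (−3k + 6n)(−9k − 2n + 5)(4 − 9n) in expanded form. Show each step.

(−3k + 6n)(−9k − 2n + 5)(4 − 9n)
= (27k^2 + 6kn − 15k − 54kn − 12n^2 + 30n)(4 − 9n)    [distributive law]
= (27k^2 − 48kn − 15k − 12n^2 + 30n)(4 − 9n)    [combine like terms]
= 108k^2 − 243k^2n − 192kn + 432kn^2 − 60k + 135kn − 48n^2 + 108n^3 + 120n − 270n^2    [distributive law]
= 108k^2 − 243k^2n − 57kn + 432kn^2 − 60k − 318n^2 + 108n^3 + 120n    [combine like terms]

108k^2 − 243k^2n − 57kn + 432kn^2 − 60k − 318n^2 + 108n^3 + 120n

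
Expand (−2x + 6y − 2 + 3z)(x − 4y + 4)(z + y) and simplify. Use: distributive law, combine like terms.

−2x^2z − 2x^2y + 17xyz + 14xy^2 − 10xz − 10xy − 36y^2z − 24y^3 + 44yz + 32y^2 − 8z − 8y + 3xz^2 − 12yz^2 + 12z^2

(−2x + 6y − 2 + 3z)(x − 4y + 4)(z + y)
= (−2x^2 + 8xy − 8x + 6xy − 24y^2 + 24y − 2x + 8y − 8 + 3xz − 12yz + 12z)(z + y)    [distributive law]
= (−2x^2 + 14xy − 10x − 24y^2 + 32y − 8 + 3xz − 12yz + 12z)(z + y)    [combine like terms]
= −2x^2z − 2x^2y + 14xyz + 14xy^2 − 10xz − 10xy − 24y^2z − 24y^3 + 32yz + 32y^2 − 8z − 8y + 3xz^2 + 3xyz − 12yz^2 − 12y^2z + 12z^2 + 12yz    [distributive law]
= −2x^2z − 2x^2y + 17xyz + 14xy^2 − 10xz − 10xy − 36y^2z − 24y^3 + 44yz + 32y^2 − 8z − 8y + 3xz^2 − 12yz^2 + 12z^2    [combine like terms]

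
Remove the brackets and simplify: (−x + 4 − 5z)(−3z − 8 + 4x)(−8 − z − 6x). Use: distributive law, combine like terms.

−56xz − 73xz^2 + 106x^2z − 112x^2 + 24x^3 − 192z − 148z^2 + 256 − 15z^3

(−x + 4 − 5z)(−3z − 8 + 4x)(−8 − z − 6x)
= (3xz + 8x − 4x^2 − 12z − 32 + 16x + 15z^2 + 40z − 20xz)(−8 − z − 6x)    [distributive law]
= (−17xz + 24x − 4x^2 + 28z − 32 + 15z^2)(−8 − z − 6x)    [combine like terms]
= 136xz + 17xz^2 + 102x^2z − 192x − 24xz − 144x^2 + 32x^2 + 4x^2z + 24x^3 − 224z − 28z^2 − 168xz + 256 + 32z + 192x − 120z^2 − 15z^3 − 90xz^2    [distributive law]
= −56xz − 73xz^2 + 106x^2z − 112x^2 + 24x^3 − 192z − 148z^2 + 256 − 15z^3    [combine like terms]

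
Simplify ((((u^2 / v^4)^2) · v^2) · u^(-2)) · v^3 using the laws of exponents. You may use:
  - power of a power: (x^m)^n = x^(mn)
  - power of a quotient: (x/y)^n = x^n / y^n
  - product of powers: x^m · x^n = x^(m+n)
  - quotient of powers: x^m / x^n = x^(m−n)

u^2v^(-3)

((((u^2 / v^4)^2) · v^2) · u^(-2)) · v^3
= (((((u^2)^2) / ((v^4)^2)) · v^2) · u^(-2)) · v^3    [power of a quotient]
= (((u^4 / ((v^4)^2)) · v^2) · u^(-2)) · v^3    [power of a power]
= (((u^4 / v^8) · v^2) · u^(-2)) · v^3    [power of a power]
= u^2v^(-3)    [quotient of powers; product of powers]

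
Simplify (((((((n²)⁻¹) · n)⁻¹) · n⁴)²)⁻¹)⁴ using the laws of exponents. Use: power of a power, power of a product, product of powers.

(((((((n²)⁻¹) · n)⁻¹) · n⁴)²)⁻¹)⁴
= ((((((n²)⁻¹) · n)⁻¹) · n⁴)²)⁻⁴    [power of a power]
= (((((n²)⁻¹) · n)⁻¹) · n⁴)⁻⁸    [power of a power]
= (((((n²)⁻¹) · n)⁻¹)⁻⁸) · ((n⁴)⁻⁸)    [power of a product]
= ((((n²)⁻¹) · n)⁸) · ((n⁴)⁻⁸)    [power of a power]
= ((((n²)⁻¹)⁸) · (n⁸)) · ((n⁴)⁻⁸)    [power of a product]
= (((n²)⁻⁸) · (n⁸)) · ((n⁴)⁻⁸)    [power of a power]
= (n⁻¹⁶ · (n⁸)) · ((n⁴)⁻⁸)    [power of a power]
= n⁻⁸ · ((n⁴)⁻⁸)    [product of powers]
= n⁻⁸ · n⁻³²    [power of a power]
= n⁻⁴⁰    [product of powers]

n⁻⁴⁰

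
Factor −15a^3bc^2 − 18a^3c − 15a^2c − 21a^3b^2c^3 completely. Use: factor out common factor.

3a^2c(−5abc − 6a − 5 − 7ab^2c^2)

−15a^3bc^2 − 18a^3c − 15a^2c − 21a^3b^2c^3
= 3(−5a^3bc^2 − 6a^3c − 5a^2c − 7a^3b^2c^3)    [factor out 3]
= 3a^2c(−5abc − 6a − 5 − 7ab^2c^2)    [factor out a^2c]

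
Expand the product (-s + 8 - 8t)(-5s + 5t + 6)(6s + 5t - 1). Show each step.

30s³ + 235s²t - 281s² - 65st² - 313st + 334s + 248t - 48 - 200t³

(-s + 8 - 8t)(-5s + 5t + 6)(6s + 5t - 1)
= (5s² - 5st - 6s - 40s + 40t + 48 + 40st - 40t² - 48t)(6s + 5t - 1)    [distributive law]
= (5s² + 35st - 46s - 8t + 48 - 40t²)(6s + 5t - 1)    [combine like terms]
= 30s³ + 25s²t - 5s² + 210s²t + 175st² - 35st - 276s² - 230st + 46s - 48st - 40t² + 8t + 288s + 240t - 48 - 240st² - 200t³ + 40t²    [distributive law]
= 30s³ + 235s²t - 281s² - 65st² - 313st + 334s + 248t - 48 - 200t³    [combine like terms]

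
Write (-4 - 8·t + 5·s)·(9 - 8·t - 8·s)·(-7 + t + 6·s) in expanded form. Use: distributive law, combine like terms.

252 + 244·t - 755·s - 488·t^2 - 331·s·t + 742·s^2 + 64·t^3 + 408·s·t^2 + 104·s^2·t - 240·s^3

(-4 - 8·t + 5·s)·(9 - 8·t - 8·s)·(-7 + t + 6·s)
= (-36 + 32·t + 32·s - 72·t + 64·t^2 + 64·s·t + 45·s - 40·s·t - 40·s^2)·(-7 + t + 6·s)    [distributive law]
= (-36 - 40·t + 77·s + 64·t^2 + 24·s·t - 40·s^2)·(-7 + t + 6·s)    [combine like terms]
= 252 - 36·t - 216·s + 280·t - 40·t^2 - 240·s·t - 539·s + 77·s·t + 462·s^2 - 448·t^2 + 64·t^3 + 384·s·t^2 - 168·s·t + 24·s·t^2 + 144·s^2·t + 280·s^2 - 40·s^2·t - 240·s^3    [distributive law]
= 252 + 244·t - 755·s - 488·t^2 - 331·s·t + 742·s^2 + 64·t^3 + 408·s·t^2 + 104·s^2·t - 240·s^3    [combine like terms]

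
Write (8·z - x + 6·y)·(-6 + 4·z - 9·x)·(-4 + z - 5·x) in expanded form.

(8·z - x + 6·y)·(-6 + 4·z - 9·x)·(-4 + z - 5·x)
= (-48·z + 32·z^2 - 72·x·z + 6·x - 4·x·z + 9·x^2 - 36·y + 24·y·z - 54·x·y)·(-4 + z - 5·x)    [distributive law]
= (-48·z + 32·z^2 - 76·x·z + 6·x + 9·x^2 - 36·y + 24·y·z - 54·x·y)·(-4 + z - 5·x)    [combine like terms]
= 192·z - 48·z^2 + 240·x·z - 128·z^2 + 32·z^3 - 160·x·z^2 + 304·x·z - 76·x·z^2 + 380·x^2·z - 24·x + 6·x·z - 30·x^2 - 36·x^2 + 9·x^2·z - 45·x^3 + 144·y - 36·y·z + 180·x·y - 96·y·z + 24·y·z^2 - 120·x·y·z + 216·x·y - 54·x·y·z + 270·x^2·y    [distributive law]
= 192·z - 176·z^2 + 550·x·z + 32·z^3 - 236·x·z^2 + 389·x^2·z - 24·x - 66·x^2 - 45·x^3 + 144·y - 132·y·z + 396·x·y + 24·y·z^2 - 174·x·y·z + 270·x^2·y    [combine like terms]

192·z - 176·z^2 + 550·x·z + 32·z^3 - 236·x·z^2 + 389·x^2·z - 24·x - 66·x^2 - 45·x^3 + 144·y - 132·y·z + 396·x·y + 24·y·z^2 - 174·x·y·z + 270·x^2·y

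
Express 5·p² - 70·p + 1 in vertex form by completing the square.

5·p² - 70·p + 1
= 5(p² - 14·p) + 1    [factor out 5 from the p-terms]
= 5(p² - 14·p + 49 - 49) + 1    [add and subtract 49 inside the bracket]
= 5(p - 7)² - 245 + 1    [perfect-square identity]
= 5(p - 7)² - 244    [combine constants]

5(p - 7)² - 244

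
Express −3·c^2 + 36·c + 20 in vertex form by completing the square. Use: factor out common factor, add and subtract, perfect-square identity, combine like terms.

−3·c^2 + 36·c + 20
= −3(c^2 − 12·c) + 20    [factor out -3 from the c-terms]
= −3(c^2 − 12·c + 36 − 36) + 20    [add and subtract 36 inside the bracket]
= −3(c − 6)^2 + 108 + 20    [perfect-square identity]
= −3(c − 6)^2 + 128    [combine constants]

−3(c − 6)^2 + 128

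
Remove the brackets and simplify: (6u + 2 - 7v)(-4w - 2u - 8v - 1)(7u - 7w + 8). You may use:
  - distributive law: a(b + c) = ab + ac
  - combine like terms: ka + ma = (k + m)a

(6u + 2 - 7v)(-4w - 2u - 8v - 1)(7u - 7w + 8)
= (-24uw - 12u^2 - 48uv - 6u - 8w - 4u - 16v - 2 + 28vw + 14uv + 56v^2 + 7v)(7u - 7w + 8)    [distributive law]
= (-24uw - 12u^2 - 34uv - 10u - 8w - 9v - 2 + 28vw + 56v^2)(7u - 7w + 8)    [combine like terms]
= -168u^2w + 168uw^2 - 192uw - 84u^3 + 84u^2w - 96u^2 - 238u^2v + 238uvw - 272uv - 70u^2 + 70uw - 80u - 56uw + 56w^2 - 64w - 63uv + 63vw - 72v - 14u + 14w - 16 + 196uvw - 196vw^2 + 224vw + 392uv^2 - 392v^2w + 448v^2    [distributive law]
= -84u^2w + 168uw^2 - 178uw - 84u^3 - 166u^2 - 238u^2v + 434uvw - 335uv - 94u + 56w^2 - 50w + 287vw - 72v - 16 - 196vw^2 + 392uv^2 - 392v^2w + 448v^2    [combine like terms]

-84u^2w + 168uw^2 - 178uw - 84u^3 - 166u^2 - 238u^2v + 434uvw - 335uv - 94u + 56w^2 - 50w + 287vw - 72v - 16 - 196vw^2 + 392uv^2 - 392v^2w + 448v^2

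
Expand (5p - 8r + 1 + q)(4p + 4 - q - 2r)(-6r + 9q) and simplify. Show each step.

(5p - 8r + 1 + q)(4p + 4 - q - 2r)(-6r + 9q)
= (20p² + 20p - 5pq - 10pr - 32pr - 32r + 8qr + 16r² + 4p + 4 - q - 2r + 4pq + 4q - q² - 2qr)(-6r + 9q)    [distributive law]
= (20p² + 24p - pq - 42pr - 34r + 6qr + 16r² + 4 + 3q - q²)(-6r + 9q)    [combine like terms]
= -120p²r + 180p²q - 144pr + 216pq + 6pqr - 9pq² + 252pr² - 378pqr + 204r² - 306qr - 36qr² + 54q²r - 96r³ + 144qr² - 24r + 36q - 18qr + 27q² + 6q²r - 9q³    [distributive law]
= -120p²r + 180p²q - 144pr + 216pq - 372pqr - 9pq² + 252pr² + 204r² - 324qr + 108qr² + 60q²r - 96r³ - 24r + 36q + 27q² - 9q³    [combine like terms]

-120p²r + 180p²q - 144pr + 216pq - 372pqr - 9pq² + 252pr² + 204r² - 324qr + 108qr² + 60q²r - 96r³ - 24r + 36q + 27q² - 9q³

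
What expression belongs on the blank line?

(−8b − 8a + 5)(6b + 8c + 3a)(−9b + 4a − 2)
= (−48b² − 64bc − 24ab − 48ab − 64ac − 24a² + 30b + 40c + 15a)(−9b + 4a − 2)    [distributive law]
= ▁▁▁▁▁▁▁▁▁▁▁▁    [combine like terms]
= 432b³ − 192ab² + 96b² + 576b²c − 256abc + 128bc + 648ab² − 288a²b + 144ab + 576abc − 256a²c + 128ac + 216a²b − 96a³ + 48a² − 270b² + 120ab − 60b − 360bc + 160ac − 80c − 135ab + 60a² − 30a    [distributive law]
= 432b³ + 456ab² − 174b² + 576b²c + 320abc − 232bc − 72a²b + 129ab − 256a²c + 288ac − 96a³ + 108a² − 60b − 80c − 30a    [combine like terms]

By combine like terms:

(−48b² − 64bc − 72ab − 64ac − 24a² + 30b + 40c + 15a)(−9b + 4a − 2)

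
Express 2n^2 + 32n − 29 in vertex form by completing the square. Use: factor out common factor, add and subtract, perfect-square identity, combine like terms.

2(n + 8)^2 − 157

2n^2 + 32n − 29
= 2(n^2 + 16n) − 29    [factor out 2 from the n-terms]
= 2(n^2 + 16n + 64 − 64) − 29    [add and subtract 64 inside the bracket]
= 2(n + 8)^2 − 128 − 29    [perfect-square identity]
= 2(n + 8)^2 − 157    [combine constants]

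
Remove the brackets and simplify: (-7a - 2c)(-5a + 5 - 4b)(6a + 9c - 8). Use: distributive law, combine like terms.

(-7a - 2c)(-5a + 5 - 4b)(6a + 9c - 8)
= (35a² - 35a + 28ab + 10ac - 10c + 8bc)(6a + 9c - 8)    [distributive law]
= 210a³ + 315a²c - 280a² - 210a² - 315ac + 280a + 168a²b + 252abc - 224ab + 60a²c + 90ac² - 80ac - 60ac - 90c² + 80c + 48abc + 72bc² - 64bc    [distributive law]
= 210a³ + 375a²c - 490a² - 455ac + 280a + 168a²b + 300abc - 224ab + 90ac² - 90c² + 80c + 72bc² - 64bc    [combine like terms]

210a³ + 375a²c - 490a² - 455ac + 280a + 168a²b + 300abc - 224ab + 90ac² - 90c² + 80c + 72bc² - 64bc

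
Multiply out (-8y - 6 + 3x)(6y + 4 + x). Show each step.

(-8y - 6 + 3x)(6y + 4 + x)
= -48y^2 - 32y - 8xy - 36y - 24 - 6x + 18xy + 12x + 3x^2    [distributive law]
= -48y^2 - 68y + 10xy - 24 + 6x + 3x^2    [combine like terms]

-48y^2 - 68y + 10xy - 24 + 6x + 3x^2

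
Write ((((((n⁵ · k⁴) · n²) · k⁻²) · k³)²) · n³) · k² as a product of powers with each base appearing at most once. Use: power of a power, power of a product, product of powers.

k¹²n¹⁷

((((((n⁵ · k⁴) · n²) · k⁻²) · k³)²) · n³) · k²
= ((((((n⁵ · k⁴) · n²) · k⁻²)²) · ((k³)²)) · n³) · k²    [power of a product]
= ((((((n⁵ · k⁴) · n²)²) · ((k⁻²)²)) · ((k³)²)) · n³) · k²    [power of a product]
= ((((((n⁵ · k⁴)²) · ((n²)²)) · ((k⁻²)²)) · ((k³)²)) · n³) · k²    [power of a product]
= (((((((n⁵)²) · ((k⁴)²)) · ((n²)²)) · ((k⁻²)²)) · ((k³)²)) · n³) · k²    [power of a product]
= (((((n¹⁰ · ((k⁴)²)) · ((n²)²)) · ((k⁻²)²)) · ((k³)²)) · n³) · k²    [power of a power]
= (((((n¹⁰ · k⁸) · ((n²)²)) · ((k⁻²)²)) · ((k³)²)) · n³) · k²    [power of a power]
= (((((n¹⁰ · k⁸) · n⁴) · ((k⁻²)²)) · ((k³)²)) · n³) · k²    [power of a power]
= (((((n¹⁰ · k⁸) · n⁴) · k⁻⁴) · ((k³)²)) · n³) · k²    [power of a power]
= (((((n¹⁰ · k⁸) · n⁴) · k⁻⁴) · k⁶) · n³) · k²    [power of a power]
= k¹²n¹⁷    [product of powers]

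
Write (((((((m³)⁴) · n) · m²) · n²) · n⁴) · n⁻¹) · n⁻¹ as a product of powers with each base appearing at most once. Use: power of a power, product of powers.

(((((((m³)⁴) · n) · m²) · n²) · n⁴) · n⁻¹) · n⁻¹
= (((((m¹² · n) · m²) · n²) · n⁴) · n⁻¹) · n⁻¹    [power of a power]
= m¹⁴n⁵    [product of powers]

m¹⁴n⁵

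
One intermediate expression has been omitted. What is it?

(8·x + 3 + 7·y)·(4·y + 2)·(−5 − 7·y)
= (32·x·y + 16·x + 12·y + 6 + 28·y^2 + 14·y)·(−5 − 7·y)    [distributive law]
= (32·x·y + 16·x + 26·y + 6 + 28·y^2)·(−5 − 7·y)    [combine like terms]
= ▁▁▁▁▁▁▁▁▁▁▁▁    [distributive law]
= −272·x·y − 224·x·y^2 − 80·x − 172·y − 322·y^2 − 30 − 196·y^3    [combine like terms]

By distributive law:

−160·x·y − 224·x·y^2 − 80·x − 112·x·y − 130·y − 182·y^2 − 30 − 42·y − 140·y^2 − 196·y^3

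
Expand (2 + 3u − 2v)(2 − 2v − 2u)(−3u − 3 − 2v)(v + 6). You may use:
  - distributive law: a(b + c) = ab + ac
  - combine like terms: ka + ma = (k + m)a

(2 + 3u − 2v)(2 − 2v − 2u)(−3u − 3 − 2v)(v + 6)
= (4 − 4v − 4u + 6u − 6uv − 6u^2 − 4v + 4v^2 + 4uv)(−3u − 3 − 2v)(v + 6)    [distributive law]
= (4 − 8v + 2u − 2uv − 6u^2 + 4v^2)(−3u − 3 − 2v)(v + 6)    [combine like terms]
= (−12u − 12 − 8v + 24uv + 24v + 16v^2 − 6u^2 − 6u − 4uv + 6u^2v + 6uv + 4uv^2 + 18u^3 + 18u^2 + 12u^2v − 12uv^2 − 12v^2 − 8v^3)(v + 6)    [distributive law]
= (−18u − 12 + 16v + 26uv + 4v^2 + 12u^2 + 18u^2v − 8uv^2 + 18u^3 − 8v^3)(v + 6)    [combine like terms]
= −18uv − 108u − 12v − 72 + 16v^2 + 96v + 26uv^2 + 156uv + 4v^3 + 24v^2 + 12u^2v + 72u^2 + 18u^2v^2 + 108u^2v − 8uv^3 − 48uv^2 + 18u^3v + 108u^3 − 8v^4 − 48v^3    [distributive law]
= 138uv − 108u + 84v − 72 + 40v^2 − 22uv^2 − 44v^3 + 120u^2v + 72u^2 + 18u^2v^2 − 8uv^3 + 18u^3v + 108u^3 − 8v^4    [combine like terms]

138uv − 108u + 84v − 72 + 40v^2 − 22uv^2 − 44v^3 + 120u^2v + 72u^2 + 18u^2v^2 − 8uv^3 + 18u^3v + 108u^3 − 8v^4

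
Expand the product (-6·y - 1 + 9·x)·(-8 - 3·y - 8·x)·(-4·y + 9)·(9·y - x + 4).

-666·y^3 + 3711·x·y^2 + 3675·y^2 - 3831·x·y + 2356·y - 648·y^4 - 684·x·y^3 + 2676·x^2·y^2 - 5125·x^2·y - 2376·x + 288 - 2016·x^2 - 288·x^3·y + 648·x^3

(-6·y - 1 + 9·x)·(-8 - 3·y - 8·x)·(-4·y + 9)·(9·y - x + 4)
= (48·y + 18·y^2 + 48·x·y + 8 + 3·y + 8·x - 72·x - 27·x·y - 72·x^2)·(-4·y + 9)·(9·y - x + 4)    [distributive law]
= (51·y + 18·y^2 + 21·x·y + 8 - 64·x - 72·x^2)·(-4·y + 9)·(9·y - x + 4)    [combine like terms]
= (-204·y^2 + 459·y - 72·y^3 + 162·y^2 - 84·x·y^2 + 189·x·y - 32·y + 72 + 256·x·y - 576·x + 288·x^2·y - 648·x^2)·(9·y - x + 4)    [distributive law]
= (-42·y^2 + 427·y - 72·y^3 - 84·x·y^2 + 445·x·y + 72 - 576·x + 288·x^2·y - 648·x^2)·(9·y - x + 4)    [combine like terms]
= -378·y^3 + 42·x·y^2 - 168·y^2 + 3843·y^2 - 427·x·y + 1708·y - 648·y^4 + 72·x·y^3 - 288·y^3 - 756·x·y^3 + 84·x^2·y^2 - 336·x·y^2 + 4005·x·y^2 - 445·x^2·y + 1780·x·y + 648·y - 72·x + 288 - 5184·x·y + 576·x^2 - 2304·x + 2592·x^2·y^2 - 288·x^3·y + 1152·x^2·y - 5832·x^2·y + 648·x^3 - 2592·x^2    [distributive law]
= -666·y^3 + 3711·x·y^2 + 3675·y^2 - 3831·x·y + 2356·y - 648·y^4 - 684·x·y^3 + 2676·x^2·y^2 - 5125·x^2·y - 2376·x + 288 - 2016·x^2 - 288·x^3·y + 648·x^3    [combine like terms]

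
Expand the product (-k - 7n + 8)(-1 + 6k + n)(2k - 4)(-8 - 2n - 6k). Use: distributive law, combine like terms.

(-k - 7n + 8)(-1 + 6k + n)(2k - 4)(-8 - 2n - 6k)
= (k - 6k^2 - kn + 7n - 42kn - 7n^2 - 8 + 48k + 8n)(2k - 4)(-8 - 2n - 6k)    [distributive law]
= (49k - 6k^2 - 43kn + 15n - 7n^2 - 8)(2k - 4)(-8 - 2n - 6k)    [combine like terms]
= (98k^2 - 196k - 12k^3 + 24k^2 - 86k^2n + 172kn + 30kn - 60n - 14kn^2 + 28n^2 - 16k + 32)(-8 - 2n - 6k)    [distributive law]
= (122k^2 - 212k - 12k^3 - 86k^2n + 202kn - 60n - 14kn^2 + 28n^2 + 32)(-8 - 2n - 6k)    [combine like terms]
= -976k^2 - 244k^2n - 732k^3 + 1696k + 424kn + 1272k^2 + 96k^3 + 24k^3n + 72k^4 + 688k^2n + 172k^2n^2 + 516k^3n - 1616kn - 404kn^2 - 1212k^2n + 480n + 120n^2 + 360kn + 112kn^2 + 28kn^3 + 84k^2n^2 - 224n^2 - 56n^3 - 168kn^2 - 256 - 64n - 192k    [distributive law]
= 296k^2 - 768k^2n - 636k^3 + 1504k - 832kn + 540k^3n + 72k^4 + 256k^2n^2 - 460kn^2 + 416n - 104n^2 + 28kn^3 - 56n^3 - 256    [combine like terms]

296k^2 - 768k^2n - 636k^3 + 1504k - 832kn + 540k^3n + 72k^4 + 256k^2n^2 - 460kn^2 + 416n - 104n^2 + 28kn^3 - 56n^3 - 256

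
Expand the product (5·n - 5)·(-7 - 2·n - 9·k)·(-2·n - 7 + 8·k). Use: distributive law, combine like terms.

(5·n - 5)·(-7 - 2·n - 9·k)·(-2·n - 7 + 8·k)
= (-35·n - 10·n² - 45·k·n + 35 + 10·n + 45·k)·(-2·n - 7 + 8·k)    [distributive law]
= (-25·n - 10·n² - 45·k·n + 35 + 45·k)·(-2·n - 7 + 8·k)    [combine like terms]
= 50·n² + 175·n - 200·k·n + 20·n³ + 70·n² - 80·k·n² + 90·k·n² + 315·k·n - 360·k²·n - 70·n - 245 + 280·k - 90·k·n - 315·k + 360·k²    [distributive law]
= 120·n² + 105·n + 25·k·n + 20·n³ + 10·k·n² - 360·k²·n - 245 - 35·k + 360·k²    [combine like terms]

120·n² + 105·n + 25·k·n + 20·n³ + 10·k·n² - 360·k²·n - 245 - 35·k + 360·k²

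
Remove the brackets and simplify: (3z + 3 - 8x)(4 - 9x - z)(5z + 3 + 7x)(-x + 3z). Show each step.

-903xz^2 + 108z^3 - 366xz + 261z^2 - 302x^2z + 797x^2z^2 - 333xz^3 + 1285x^3z - 45z^4 - 36x + 108z + 93x^2 + 197x^3 - 504x^4

(3z + 3 - 8x)(4 - 9x - z)(5z + 3 + 7x)(-x + 3z)
= (12z - 27xz - 3z^2 + 12 - 27x - 3z - 32x + 72x^2 + 8xz)(5z + 3 + 7x)(-x + 3z)    [distributive law]
= (9z - 19xz - 3z^2 + 12 - 59x + 72x^2)(5z + 3 + 7x)(-x + 3z)    [combine like terms]
= (45z^2 + 27z + 63xz - 95xz^2 - 57xz - 133x^2z - 15z^3 - 9z^2 - 21xz^2 + 60z + 36 + 84x - 295xz - 177x - 413x^2 + 360x^2z + 216x^2 + 504x^3)(-x + 3z)    [distributive law]
= (36z^2 + 87z - 289xz - 116xz^2 + 227x^2z - 15z^3 + 36 - 93x - 197x^2 + 504x^3)(-x + 3z)    [combine like terms]
= -36xz^2 + 108z^3 - 87xz + 261z^2 + 289x^2z - 867xz^2 + 116x^2z^2 - 348xz^3 - 227x^3z + 681x^2z^2 + 15xz^3 - 45z^4 - 36x + 108z + 93x^2 - 279xz + 197x^3 - 591x^2z - 504x^4 + 1512x^3z    [distributive law]
= -903xz^2 + 108z^3 - 366xz + 261z^2 - 302x^2z + 797x^2z^2 - 333xz^3 + 1285x^3z - 45z^4 - 36x + 108z + 93x^2 + 197x^3 - 504x^4    [combine like terms]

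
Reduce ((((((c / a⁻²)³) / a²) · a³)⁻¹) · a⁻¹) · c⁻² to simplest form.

((((((c / a⁻²)³) / a²) · a³)⁻¹) · a⁻¹) · c⁻²
= ((((((c / a⁻²)³) / a²)⁻¹) · ((a³)⁻¹)) · a⁻¹) · c⁻²    [power of a product]
= ((((((c / a⁻²)³)⁻¹) / ((a²)⁻¹)) · ((a³)⁻¹)) · a⁻¹) · c⁻²    [power of a quotient]
= (((((c / a⁻²)⁻³) / ((a²)⁻¹)) · ((a³)⁻¹)) · a⁻¹) · c⁻²    [power of a power]
= (((((c⁻³) / ((a⁻²)⁻³)) / ((a²)⁻¹)) · ((a³)⁻¹)) · a⁻¹) · c⁻²    [power of a quotient]
= ((((c⁻³ / a⁶) / ((a²)⁻¹)) · ((a³)⁻¹)) · a⁻¹) · c⁻²    [power of a power]
= ((((c⁻³ / a⁶) / a⁻²) · ((a³)⁻¹)) · a⁻¹) · c⁻²    [power of a power]
= ((((c⁻³ / a⁶) / a⁻²) · a⁻³) · a⁻¹) · c⁻²    [power of a power]
= a⁻⁸c⁻⁵    [quotient of powers; product of powers]

a⁻⁸c⁻⁵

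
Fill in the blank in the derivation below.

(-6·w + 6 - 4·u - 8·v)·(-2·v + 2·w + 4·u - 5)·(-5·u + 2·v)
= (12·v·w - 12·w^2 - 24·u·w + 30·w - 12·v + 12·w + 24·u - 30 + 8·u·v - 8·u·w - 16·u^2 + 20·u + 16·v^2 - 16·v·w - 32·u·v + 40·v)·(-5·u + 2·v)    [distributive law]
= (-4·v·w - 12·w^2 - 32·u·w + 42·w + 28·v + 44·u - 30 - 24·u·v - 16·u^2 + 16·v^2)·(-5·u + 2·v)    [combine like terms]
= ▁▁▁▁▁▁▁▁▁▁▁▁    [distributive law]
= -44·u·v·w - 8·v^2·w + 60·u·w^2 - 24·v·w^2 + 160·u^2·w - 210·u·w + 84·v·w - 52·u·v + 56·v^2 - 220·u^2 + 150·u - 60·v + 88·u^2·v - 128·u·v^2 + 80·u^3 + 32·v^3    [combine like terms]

Applying distributive law to the line above:

20·u·v·w - 8·v^2·w + 60·u·w^2 - 24·v·w^2 + 160·u^2·w - 64·u·v·w - 210·u·w + 84·v·w - 140·u·v + 56·v^2 - 220·u^2 + 88·u·v + 150·u - 60·v + 120·u^2·v - 48·u·v^2 + 80·u^3 - 32·u^2·v - 80·u·v^2 + 32·v^3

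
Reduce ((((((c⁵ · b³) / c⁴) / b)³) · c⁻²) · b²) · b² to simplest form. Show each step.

b¹⁰c

((((((c⁵ · b³) / c⁴) / b)³) · c⁻²) · b²) · b²
= ((((((c⁵ · b³) / c⁴)³) / (b³)) · c⁻²) · b²) · b²    [power of a quotient]
= ((((((c⁵ · b³)³) / ((c⁴)³)) / (b³)) · c⁻²) · b²) · b²    [power of a quotient]
= (((((((c⁵)³) · ((b³)³)) / ((c⁴)³)) / (b³)) · c⁻²) · b²) · b²    [power of a product]
= (((((c¹⁵ · ((b³)³)) / ((c⁴)³)) / (b³)) · c⁻²) · b²) · b²    [power of a power]
= (((((c¹⁵ · b⁹) / ((c⁴)³)) / (b³)) · c⁻²) · b²) · b²    [power of a power]
= (((((c¹⁵ · b⁹) / c¹²) / (b³)) · c⁻²) · b²) · b²    [power of a power]
= b¹⁰c    [quotient of powers; product of powers]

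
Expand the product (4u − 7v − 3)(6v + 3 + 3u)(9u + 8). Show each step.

27u²v − 327uv + 123u² − 57u + 108u³ − 378uv² − 336v² − 312v − 72

(4u − 7v − 3)(6v + 3 + 3u)(9u + 8)
= (24uv + 12u + 12u² − 42v² − 21v − 21uv − 18v − 9 − 9u)(9u + 8)    [distributive law]
= (3uv + 3u + 12u² − 42v² − 39v − 9)(9u + 8)    [combine like terms]
= 27u²v + 24uv + 27u² + 24u + 108u³ + 96u² − 378uv² − 336v² − 351uv − 312v − 81u − 72    [distributive law]
= 27u²v − 327uv + 123u² − 57u + 108u³ − 378uv² − 336v² − 312v − 72    [combine like terms]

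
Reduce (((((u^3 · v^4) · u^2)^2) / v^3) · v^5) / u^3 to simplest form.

u^7·v^10

(((((u^3 · v^4) · u^2)^2) / v^3) · v^5) / u^3
= (((((u^3 · v^4)^2) · ((u^2)^2)) / v^3) · v^5) / u^3    [power of a product]
= ((((((u^3)^2) · ((v^4)^2)) · ((u^2)^2)) / v^3) · v^5) / u^3    [power of a product]
= ((((u^6 · ((v^4)^2)) · ((u^2)^2)) / v^3) · v^5) / u^3    [power of a power]
= ((((u^6 · v^8) · ((u^2)^2)) / v^3) · v^5) / u^3    [power of a power]
= ((((u^6 · v^8) · u^4) / v^3) · v^5) / u^3    [power of a power]
= u^7·v^10    [quotient of powers; product of powers]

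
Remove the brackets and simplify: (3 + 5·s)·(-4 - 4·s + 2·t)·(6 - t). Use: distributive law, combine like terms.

(3 + 5·s)·(-4 - 4·s + 2·t)·(6 - t)
= (-12 - 12·s + 6·t - 20·s - 20·s^2 + 10·s·t)·(6 - t)    [distributive law]
= (-12 - 32·s + 6·t - 20·s^2 + 10·s·t)·(6 - t)    [combine like terms]
= -72 + 12·t - 192·s + 32·s·t + 36·t - 6·t^2 - 120·s^2 + 20·s^2·t + 60·s·t - 10·s·t^2    [distributive law]
= -72 + 48·t - 192·s + 92·s·t - 6·t^2 - 120·s^2 + 20·s^2·t - 10·s·t^2    [combine like terms]

-72 + 48·t - 192·s + 92·s·t - 6·t^2 - 120·s^2 + 20·s^2·t - 10·s·t^2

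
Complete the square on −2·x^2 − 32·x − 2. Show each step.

−2·x^2 − 32·x − 2
= −2(x^2 + 16·x) − 2    [factor out -2 from the x-terms]
= −2(x^2 + 16·x + 64 − 64) − 2    [add and subtract 64 inside the bracket]
= −2(x + 8)^2 + 128 − 2    [perfect-square identity]
= −2(x + 8)^2 + 126    [combine constants]

−2(x + 8)^2 + 126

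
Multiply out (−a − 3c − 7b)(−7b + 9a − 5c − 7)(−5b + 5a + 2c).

(−a − 3c − 7b)(−7b + 9a − 5c − 7)(−5b + 5a + 2c)
= (7ab − 9a^2 + 5ac + 7a + 21bc − 27ac + 15c^2 + 21c + 49b^2 − 63ab + 35bc + 49b)(−5b + 5a + 2c)    [distributive law]
= (−56ab − 9a^2 − 22ac + 7a + 56bc + 15c^2 + 21c + 49b^2 + 49b)(−5b + 5a + 2c)    [combine like terms]
= 280ab^2 − 280a^2b − 112abc + 45a^2b − 45a^3 − 18a^2c + 110abc − 110a^2c − 44ac^2 − 35ab + 35a^2 + 14ac − 280b^2c + 280abc + 112bc^2 − 75bc^2 + 75ac^2 + 30c^3 − 105bc + 105ac + 42c^2 − 245b^3 + 245ab^2 + 98b^2c − 245b^2 + 245ab + 98bc    [distributive law]
= 525ab^2 − 235a^2b + 278abc − 45a^3 − 128a^2c + 31ac^2 + 210ab + 35a^2 + 119ac − 182b^2c + 37bc^2 + 30c^3 − 7bc + 42c^2 − 245b^3 − 245b^2    [combine like terms]

525ab^2 − 235a^2b + 278abc − 45a^3 − 128a^2c + 31ac^2 + 210ab + 35a^2 + 119ac − 182b^2c + 37bc^2 + 30c^3 − 7bc + 42c^2 − 245b^3 − 245b^2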